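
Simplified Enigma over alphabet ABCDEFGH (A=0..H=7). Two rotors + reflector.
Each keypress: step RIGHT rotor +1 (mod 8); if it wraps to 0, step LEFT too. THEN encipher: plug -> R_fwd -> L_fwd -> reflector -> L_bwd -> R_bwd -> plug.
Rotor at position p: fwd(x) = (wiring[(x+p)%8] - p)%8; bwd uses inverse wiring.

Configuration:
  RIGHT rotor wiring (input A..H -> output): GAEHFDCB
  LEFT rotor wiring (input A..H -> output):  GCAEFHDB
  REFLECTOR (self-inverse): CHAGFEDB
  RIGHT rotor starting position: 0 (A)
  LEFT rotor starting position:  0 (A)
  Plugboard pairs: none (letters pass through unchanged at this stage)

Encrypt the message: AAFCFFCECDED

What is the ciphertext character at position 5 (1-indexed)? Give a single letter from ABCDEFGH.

Char 1 ('A'): step: R->1, L=0; A->plug->A->R->H->L->B->refl->H->L'->F->R'->H->plug->H
Char 2 ('A'): step: R->2, L=0; A->plug->A->R->C->L->A->refl->C->L'->B->R'->D->plug->D
Char 3 ('F'): step: R->3, L=0; F->plug->F->R->D->L->E->refl->F->L'->E->R'->A->plug->A
Char 4 ('C'): step: R->4, L=0; C->plug->C->R->G->L->D->refl->G->L'->A->R'->G->plug->G
Char 5 ('F'): step: R->5, L=0; F->plug->F->R->H->L->B->refl->H->L'->F->R'->B->plug->B

B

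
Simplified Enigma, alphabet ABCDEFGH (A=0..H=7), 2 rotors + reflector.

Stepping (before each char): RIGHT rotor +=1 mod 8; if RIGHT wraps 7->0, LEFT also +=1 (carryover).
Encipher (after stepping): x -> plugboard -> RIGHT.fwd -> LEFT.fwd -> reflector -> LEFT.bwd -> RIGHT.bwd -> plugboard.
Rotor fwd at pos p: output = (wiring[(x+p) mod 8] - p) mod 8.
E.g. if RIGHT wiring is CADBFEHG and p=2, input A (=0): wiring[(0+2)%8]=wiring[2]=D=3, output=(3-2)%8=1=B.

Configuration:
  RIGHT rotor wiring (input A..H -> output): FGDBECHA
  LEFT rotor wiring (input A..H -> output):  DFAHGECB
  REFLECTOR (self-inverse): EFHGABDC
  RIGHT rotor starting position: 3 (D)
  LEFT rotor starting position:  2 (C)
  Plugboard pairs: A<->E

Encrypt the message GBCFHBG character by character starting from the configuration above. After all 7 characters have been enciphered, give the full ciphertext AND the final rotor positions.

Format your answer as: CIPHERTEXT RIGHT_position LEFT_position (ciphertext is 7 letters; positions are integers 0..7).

Char 1 ('G'): step: R->4, L=2; G->plug->G->R->H->L->D->refl->G->L'->A->R'->A->plug->E
Char 2 ('B'): step: R->5, L=2; B->plug->B->R->C->L->E->refl->A->L'->E->R'->G->plug->G
Char 3 ('C'): step: R->6, L=2; C->plug->C->R->H->L->D->refl->G->L'->A->R'->D->plug->D
Char 4 ('F'): step: R->7, L=2; F->plug->F->R->F->L->H->refl->C->L'->D->R'->G->plug->G
Char 5 ('H'): step: R->0, L->3 (L advanced); H->plug->H->R->A->L->E->refl->A->L'->F->R'->A->plug->E
Char 6 ('B'): step: R->1, L=3; B->plug->B->R->C->L->B->refl->F->L'->H->R'->G->plug->G
Char 7 ('G'): step: R->2, L=3; G->plug->G->R->D->L->H->refl->C->L'->G->R'->F->plug->F
Final: ciphertext=EGDGEGF, RIGHT=2, LEFT=3

Answer: EGDGEGF 2 3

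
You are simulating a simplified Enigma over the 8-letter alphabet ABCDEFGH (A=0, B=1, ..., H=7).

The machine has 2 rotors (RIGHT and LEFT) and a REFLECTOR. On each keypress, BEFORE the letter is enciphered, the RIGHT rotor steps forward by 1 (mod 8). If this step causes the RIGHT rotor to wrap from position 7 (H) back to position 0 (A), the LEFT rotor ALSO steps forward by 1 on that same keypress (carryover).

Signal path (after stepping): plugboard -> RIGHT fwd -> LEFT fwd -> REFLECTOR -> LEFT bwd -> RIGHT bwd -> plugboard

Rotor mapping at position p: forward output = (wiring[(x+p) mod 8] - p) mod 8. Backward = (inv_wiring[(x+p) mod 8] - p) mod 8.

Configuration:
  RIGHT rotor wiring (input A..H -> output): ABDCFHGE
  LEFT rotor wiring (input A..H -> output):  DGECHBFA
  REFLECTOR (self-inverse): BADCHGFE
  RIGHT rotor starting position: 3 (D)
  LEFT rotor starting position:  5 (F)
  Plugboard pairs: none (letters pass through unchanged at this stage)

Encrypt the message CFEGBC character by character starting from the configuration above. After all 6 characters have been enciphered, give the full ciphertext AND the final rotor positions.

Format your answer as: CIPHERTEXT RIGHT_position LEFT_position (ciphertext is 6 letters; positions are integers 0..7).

Char 1 ('C'): step: R->4, L=5; C->plug->C->R->C->L->D->refl->C->L'->H->R'->G->plug->G
Char 2 ('F'): step: R->5, L=5; F->plug->F->R->G->L->F->refl->G->L'->D->R'->D->plug->D
Char 3 ('E'): step: R->6, L=5; E->plug->E->R->F->L->H->refl->E->L'->A->R'->A->plug->A
Char 4 ('G'): step: R->7, L=5; G->plug->G->R->A->L->E->refl->H->L'->F->R'->A->plug->A
Char 5 ('B'): step: R->0, L->6 (L advanced); B->plug->B->R->B->L->C->refl->D->L'->H->R'->F->plug->F
Char 6 ('C'): step: R->1, L=6; C->plug->C->R->B->L->C->refl->D->L'->H->R'->H->plug->H
Final: ciphertext=GDAAFH, RIGHT=1, LEFT=6

Answer: GDAAFH 1 6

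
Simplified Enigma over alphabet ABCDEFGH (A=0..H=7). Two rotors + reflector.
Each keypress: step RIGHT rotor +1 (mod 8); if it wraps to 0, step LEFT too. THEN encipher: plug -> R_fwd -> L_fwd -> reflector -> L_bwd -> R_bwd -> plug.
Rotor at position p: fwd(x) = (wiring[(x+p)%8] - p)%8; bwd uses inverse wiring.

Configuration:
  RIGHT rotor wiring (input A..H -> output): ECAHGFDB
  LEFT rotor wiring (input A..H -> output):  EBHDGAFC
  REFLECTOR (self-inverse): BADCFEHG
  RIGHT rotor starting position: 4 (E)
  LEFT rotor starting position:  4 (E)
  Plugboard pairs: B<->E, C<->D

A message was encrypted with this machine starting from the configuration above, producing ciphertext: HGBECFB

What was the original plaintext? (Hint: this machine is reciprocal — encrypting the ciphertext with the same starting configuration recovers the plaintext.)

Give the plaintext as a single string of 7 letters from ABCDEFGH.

Answer: BDGAGBE

Derivation:
Char 1 ('H'): step: R->5, L=4; H->plug->H->R->B->L->E->refl->F->L'->F->R'->E->plug->B
Char 2 ('G'): step: R->6, L=4; G->plug->G->R->A->L->C->refl->D->L'->G->R'->C->plug->D
Char 3 ('B'): step: R->7, L=4; B->plug->E->R->A->L->C->refl->D->L'->G->R'->G->plug->G
Char 4 ('E'): step: R->0, L->5 (L advanced); E->plug->B->R->C->L->F->refl->E->L'->E->R'->A->plug->A
Char 5 ('C'): step: R->1, L=5; C->plug->D->R->F->L->C->refl->D->L'->A->R'->G->plug->G
Char 6 ('F'): step: R->2, L=5; F->plug->F->R->H->L->B->refl->A->L'->B->R'->E->plug->B
Char 7 ('B'): step: R->3, L=5; B->plug->E->R->G->L->G->refl->H->L'->D->R'->B->plug->E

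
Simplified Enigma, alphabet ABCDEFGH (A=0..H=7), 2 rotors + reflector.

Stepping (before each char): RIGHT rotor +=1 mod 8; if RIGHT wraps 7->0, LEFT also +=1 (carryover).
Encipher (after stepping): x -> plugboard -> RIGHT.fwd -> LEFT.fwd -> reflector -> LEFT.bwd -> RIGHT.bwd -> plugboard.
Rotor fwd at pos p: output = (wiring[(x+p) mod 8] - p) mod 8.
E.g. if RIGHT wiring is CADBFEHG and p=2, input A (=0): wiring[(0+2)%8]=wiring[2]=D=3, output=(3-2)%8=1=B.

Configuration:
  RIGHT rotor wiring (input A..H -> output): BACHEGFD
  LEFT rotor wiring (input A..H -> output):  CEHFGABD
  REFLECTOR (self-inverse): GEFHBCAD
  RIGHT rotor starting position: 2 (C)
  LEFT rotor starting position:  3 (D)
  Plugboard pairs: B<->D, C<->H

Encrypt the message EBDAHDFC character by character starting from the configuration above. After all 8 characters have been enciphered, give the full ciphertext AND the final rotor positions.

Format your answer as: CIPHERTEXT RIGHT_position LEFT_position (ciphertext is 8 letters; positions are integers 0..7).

Answer: BGGGFHEE 2 4

Derivation:
Char 1 ('E'): step: R->3, L=3; E->plug->E->R->A->L->C->refl->F->L'->C->R'->D->plug->B
Char 2 ('B'): step: R->4, L=3; B->plug->D->R->H->L->E->refl->B->L'->G->R'->G->plug->G
Char 3 ('D'): step: R->5, L=3; D->plug->B->R->A->L->C->refl->F->L'->C->R'->G->plug->G
Char 4 ('A'): step: R->6, L=3; A->plug->A->R->H->L->E->refl->B->L'->G->R'->G->plug->G
Char 5 ('H'): step: R->7, L=3; H->plug->C->R->B->L->D->refl->H->L'->F->R'->F->plug->F
Char 6 ('D'): step: R->0, L->4 (L advanced); D->plug->B->R->A->L->C->refl->F->L'->C->R'->C->plug->H
Char 7 ('F'): step: R->1, L=4; F->plug->F->R->E->L->G->refl->A->L'->F->R'->E->plug->E
Char 8 ('C'): step: R->2, L=4; C->plug->H->R->G->L->D->refl->H->L'->D->R'->E->plug->E
Final: ciphertext=BGGGFHEE, RIGHT=2, LEFT=4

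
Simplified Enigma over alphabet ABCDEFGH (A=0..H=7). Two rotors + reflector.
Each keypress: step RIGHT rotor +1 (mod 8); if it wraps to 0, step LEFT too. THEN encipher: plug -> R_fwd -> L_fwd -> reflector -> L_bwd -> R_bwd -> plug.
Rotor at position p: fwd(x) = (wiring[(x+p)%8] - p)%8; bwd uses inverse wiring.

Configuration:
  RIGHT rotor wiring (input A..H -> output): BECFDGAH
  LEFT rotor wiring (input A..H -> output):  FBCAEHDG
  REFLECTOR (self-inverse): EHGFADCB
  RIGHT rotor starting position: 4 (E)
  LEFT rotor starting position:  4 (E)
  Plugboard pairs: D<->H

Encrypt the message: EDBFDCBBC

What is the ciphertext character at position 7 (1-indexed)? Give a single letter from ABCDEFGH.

Char 1 ('E'): step: R->5, L=4; E->plug->E->R->H->L->E->refl->A->L'->A->R'->G->plug->G
Char 2 ('D'): step: R->6, L=4; D->plug->H->R->A->L->A->refl->E->L'->H->R'->F->plug->F
Char 3 ('B'): step: R->7, L=4; B->plug->B->R->C->L->H->refl->B->L'->E->R'->F->plug->F
Char 4 ('F'): step: R->0, L->5 (L advanced); F->plug->F->R->G->L->D->refl->F->L'->F->R'->D->plug->H
Char 5 ('D'): step: R->1, L=5; D->plug->H->R->A->L->C->refl->G->L'->B->R'->B->plug->B
Char 6 ('C'): step: R->2, L=5; C->plug->C->R->B->L->G->refl->C->L'->A->R'->A->plug->A
Char 7 ('B'): step: R->3, L=5; B->plug->B->R->A->L->C->refl->G->L'->B->R'->G->plug->G

G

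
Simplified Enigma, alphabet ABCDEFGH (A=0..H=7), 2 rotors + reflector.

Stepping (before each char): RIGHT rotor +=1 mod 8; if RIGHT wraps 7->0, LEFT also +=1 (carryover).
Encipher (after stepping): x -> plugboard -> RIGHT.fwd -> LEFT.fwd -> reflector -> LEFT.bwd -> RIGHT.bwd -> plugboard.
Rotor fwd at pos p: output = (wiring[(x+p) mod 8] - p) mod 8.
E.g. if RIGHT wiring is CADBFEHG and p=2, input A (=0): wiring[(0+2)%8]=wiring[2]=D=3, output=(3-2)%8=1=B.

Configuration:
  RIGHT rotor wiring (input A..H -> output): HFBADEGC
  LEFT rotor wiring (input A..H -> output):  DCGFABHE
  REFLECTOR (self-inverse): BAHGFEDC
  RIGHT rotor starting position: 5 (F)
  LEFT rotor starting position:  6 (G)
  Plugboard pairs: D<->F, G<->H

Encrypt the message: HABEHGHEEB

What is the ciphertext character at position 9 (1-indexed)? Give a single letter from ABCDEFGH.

Char 1 ('H'): step: R->6, L=6; H->plug->G->R->F->L->H->refl->C->L'->G->R'->H->plug->G
Char 2 ('A'): step: R->7, L=6; A->plug->A->R->D->L->E->refl->F->L'->C->R'->D->plug->F
Char 3 ('B'): step: R->0, L->7 (L advanced); B->plug->B->R->F->L->B->refl->A->L'->H->R'->A->plug->A
Char 4 ('E'): step: R->1, L=7; E->plug->E->R->D->L->H->refl->C->L'->G->R'->H->plug->G
Char 5 ('H'): step: R->2, L=7; H->plug->G->R->F->L->B->refl->A->L'->H->R'->A->plug->A
Char 6 ('G'): step: R->3, L=7; G->plug->H->R->G->L->C->refl->H->L'->D->R'->D->plug->F
Char 7 ('H'): step: R->4, L=7; H->plug->G->R->F->L->B->refl->A->L'->H->R'->A->plug->A
Char 8 ('E'): step: R->5, L=7; E->plug->E->R->A->L->F->refl->E->L'->B->R'->B->plug->B
Char 9 ('E'): step: R->6, L=7; E->plug->E->R->D->L->H->refl->C->L'->G->R'->H->plug->G

G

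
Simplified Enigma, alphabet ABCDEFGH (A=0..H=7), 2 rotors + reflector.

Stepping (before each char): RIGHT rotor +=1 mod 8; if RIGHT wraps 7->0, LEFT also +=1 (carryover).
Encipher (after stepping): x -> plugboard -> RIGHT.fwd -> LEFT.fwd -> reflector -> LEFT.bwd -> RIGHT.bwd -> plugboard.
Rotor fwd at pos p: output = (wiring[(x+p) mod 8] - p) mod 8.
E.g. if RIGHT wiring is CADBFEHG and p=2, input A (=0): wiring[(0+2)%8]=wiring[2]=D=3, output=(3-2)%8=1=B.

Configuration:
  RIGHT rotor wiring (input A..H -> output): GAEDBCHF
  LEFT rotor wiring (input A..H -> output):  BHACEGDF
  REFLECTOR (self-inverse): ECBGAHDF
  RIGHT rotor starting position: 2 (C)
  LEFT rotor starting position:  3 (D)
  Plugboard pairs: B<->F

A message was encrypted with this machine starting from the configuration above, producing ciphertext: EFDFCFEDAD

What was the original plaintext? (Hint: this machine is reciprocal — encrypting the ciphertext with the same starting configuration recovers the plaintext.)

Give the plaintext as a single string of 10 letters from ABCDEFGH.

Answer: GCHCEAFHFC

Derivation:
Char 1 ('E'): step: R->3, L=3; E->plug->E->R->C->L->D->refl->G->L'->F->R'->G->plug->G
Char 2 ('F'): step: R->4, L=3; F->plug->B->R->G->L->E->refl->A->L'->D->R'->C->plug->C
Char 3 ('D'): step: R->5, L=3; D->plug->D->R->B->L->B->refl->C->L'->E->R'->H->plug->H
Char 4 ('F'): step: R->6, L=3; F->plug->B->R->H->L->F->refl->H->L'->A->R'->C->plug->C
Char 5 ('C'): step: R->7, L=3; C->plug->C->R->B->L->B->refl->C->L'->E->R'->E->plug->E
Char 6 ('F'): step: R->0, L->4 (L advanced); F->plug->B->R->A->L->A->refl->E->L'->G->R'->A->plug->A
Char 7 ('E'): step: R->1, L=4; E->plug->E->R->B->L->C->refl->B->L'->D->R'->B->plug->F
Char 8 ('D'): step: R->2, L=4; D->plug->D->R->A->L->A->refl->E->L'->G->R'->H->plug->H
Char 9 ('A'): step: R->3, L=4; A->plug->A->R->A->L->A->refl->E->L'->G->R'->B->plug->F
Char 10 ('D'): step: R->4, L=4; D->plug->D->R->B->L->C->refl->B->L'->D->R'->C->plug->C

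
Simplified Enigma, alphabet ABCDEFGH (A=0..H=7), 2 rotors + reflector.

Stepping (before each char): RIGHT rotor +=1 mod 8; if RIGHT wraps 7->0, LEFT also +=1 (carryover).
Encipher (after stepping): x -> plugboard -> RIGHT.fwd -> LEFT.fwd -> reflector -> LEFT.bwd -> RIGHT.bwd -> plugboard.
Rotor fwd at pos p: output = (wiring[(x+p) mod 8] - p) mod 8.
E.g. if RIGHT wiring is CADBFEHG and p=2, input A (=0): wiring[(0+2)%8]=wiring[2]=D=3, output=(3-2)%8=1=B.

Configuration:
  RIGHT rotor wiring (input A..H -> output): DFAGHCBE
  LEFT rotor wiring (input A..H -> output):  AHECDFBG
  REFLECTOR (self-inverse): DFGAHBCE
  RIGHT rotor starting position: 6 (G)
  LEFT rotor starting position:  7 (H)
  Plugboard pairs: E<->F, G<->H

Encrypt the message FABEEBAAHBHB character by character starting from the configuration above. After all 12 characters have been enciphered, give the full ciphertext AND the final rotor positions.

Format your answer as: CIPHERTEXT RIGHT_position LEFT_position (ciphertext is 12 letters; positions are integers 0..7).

Answer: CFHHBCDDFHEF 2 1

Derivation:
Char 1 ('F'): step: R->7, L=7; F->plug->E->R->H->L->C->refl->G->L'->G->R'->C->plug->C
Char 2 ('A'): step: R->0, L->0 (L advanced); A->plug->A->R->D->L->C->refl->G->L'->H->R'->E->plug->F
Char 3 ('B'): step: R->1, L=0; B->plug->B->R->H->L->G->refl->C->L'->D->R'->G->plug->H
Char 4 ('E'): step: R->2, L=0; E->plug->F->R->C->L->E->refl->H->L'->B->R'->G->plug->H
Char 5 ('E'): step: R->3, L=0; E->plug->F->R->A->L->A->refl->D->L'->E->R'->B->plug->B
Char 6 ('B'): step: R->4, L=0; B->plug->B->R->G->L->B->refl->F->L'->F->R'->C->plug->C
Char 7 ('A'): step: R->5, L=0; A->plug->A->R->F->L->F->refl->B->L'->G->R'->D->plug->D
Char 8 ('A'): step: R->6, L=0; A->plug->A->R->D->L->C->refl->G->L'->H->R'->D->plug->D
Char 9 ('H'): step: R->7, L=0; H->plug->G->R->D->L->C->refl->G->L'->H->R'->E->plug->F
Char 10 ('B'): step: R->0, L->1 (L advanced); B->plug->B->R->F->L->A->refl->D->L'->B->R'->G->plug->H
Char 11 ('H'): step: R->1, L=1; H->plug->G->R->D->L->C->refl->G->L'->A->R'->F->plug->E
Char 12 ('B'): step: R->2, L=1; B->plug->B->R->E->L->E->refl->H->L'->H->R'->E->plug->F
Final: ciphertext=CFHHBCDDFHEF, RIGHT=2, LEFT=1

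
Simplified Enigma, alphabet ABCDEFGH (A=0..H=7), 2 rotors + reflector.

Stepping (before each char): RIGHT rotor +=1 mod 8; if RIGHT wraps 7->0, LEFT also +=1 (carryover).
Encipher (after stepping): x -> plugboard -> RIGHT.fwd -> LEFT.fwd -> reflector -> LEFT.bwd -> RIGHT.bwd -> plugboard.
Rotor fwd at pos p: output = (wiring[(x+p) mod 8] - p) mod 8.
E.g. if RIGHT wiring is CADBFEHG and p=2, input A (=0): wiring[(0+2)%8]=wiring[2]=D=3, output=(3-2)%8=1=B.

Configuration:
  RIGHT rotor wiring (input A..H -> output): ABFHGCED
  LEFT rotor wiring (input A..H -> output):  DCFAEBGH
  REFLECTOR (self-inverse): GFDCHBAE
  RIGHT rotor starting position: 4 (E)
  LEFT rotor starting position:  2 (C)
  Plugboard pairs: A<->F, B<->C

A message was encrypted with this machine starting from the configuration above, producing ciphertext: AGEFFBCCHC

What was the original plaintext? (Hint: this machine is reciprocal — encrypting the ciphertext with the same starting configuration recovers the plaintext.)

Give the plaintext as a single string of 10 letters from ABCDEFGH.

Answer: GBBCEGBEAB

Derivation:
Char 1 ('A'): step: R->5, L=2; A->plug->F->R->A->L->D->refl->C->L'->C->R'->G->plug->G
Char 2 ('G'): step: R->6, L=2; G->plug->G->R->A->L->D->refl->C->L'->C->R'->C->plug->B
Char 3 ('E'): step: R->7, L=2; E->plug->E->R->A->L->D->refl->C->L'->C->R'->C->plug->B
Char 4 ('F'): step: R->0, L->3 (L advanced); F->plug->A->R->A->L->F->refl->B->L'->B->R'->B->plug->C
Char 5 ('F'): step: R->1, L=3; F->plug->A->R->A->L->F->refl->B->L'->B->R'->E->plug->E
Char 6 ('B'): step: R->2, L=3; B->plug->C->R->E->L->E->refl->H->L'->G->R'->G->plug->G
Char 7 ('C'): step: R->3, L=3; C->plug->B->R->D->L->D->refl->C->L'->H->R'->C->plug->B
Char 8 ('C'): step: R->4, L=3; C->plug->B->R->G->L->H->refl->E->L'->E->R'->E->plug->E
Char 9 ('H'): step: R->5, L=3; H->plug->H->R->B->L->B->refl->F->L'->A->R'->F->plug->A
Char 10 ('C'): step: R->6, L=3; C->plug->B->R->F->L->A->refl->G->L'->C->R'->C->plug->B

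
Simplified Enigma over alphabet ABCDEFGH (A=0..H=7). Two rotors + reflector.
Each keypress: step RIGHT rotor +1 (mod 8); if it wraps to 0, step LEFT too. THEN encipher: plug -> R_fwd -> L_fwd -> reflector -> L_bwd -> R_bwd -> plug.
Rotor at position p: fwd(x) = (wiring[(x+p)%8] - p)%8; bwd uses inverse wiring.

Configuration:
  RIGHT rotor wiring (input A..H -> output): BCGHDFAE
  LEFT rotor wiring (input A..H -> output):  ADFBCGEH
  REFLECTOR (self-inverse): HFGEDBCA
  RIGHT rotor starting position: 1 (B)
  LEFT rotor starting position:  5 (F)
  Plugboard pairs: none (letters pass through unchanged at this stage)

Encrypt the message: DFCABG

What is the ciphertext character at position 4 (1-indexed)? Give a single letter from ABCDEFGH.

Char 1 ('D'): step: R->2, L=5; D->plug->D->R->D->L->D->refl->E->L'->G->R'->E->plug->E
Char 2 ('F'): step: R->3, L=5; F->plug->F->R->G->L->E->refl->D->L'->D->R'->H->plug->H
Char 3 ('C'): step: R->4, L=5; C->plug->C->R->E->L->G->refl->C->L'->C->R'->G->plug->G
Char 4 ('A'): step: R->5, L=5; A->plug->A->R->A->L->B->refl->F->L'->H->R'->C->plug->C

C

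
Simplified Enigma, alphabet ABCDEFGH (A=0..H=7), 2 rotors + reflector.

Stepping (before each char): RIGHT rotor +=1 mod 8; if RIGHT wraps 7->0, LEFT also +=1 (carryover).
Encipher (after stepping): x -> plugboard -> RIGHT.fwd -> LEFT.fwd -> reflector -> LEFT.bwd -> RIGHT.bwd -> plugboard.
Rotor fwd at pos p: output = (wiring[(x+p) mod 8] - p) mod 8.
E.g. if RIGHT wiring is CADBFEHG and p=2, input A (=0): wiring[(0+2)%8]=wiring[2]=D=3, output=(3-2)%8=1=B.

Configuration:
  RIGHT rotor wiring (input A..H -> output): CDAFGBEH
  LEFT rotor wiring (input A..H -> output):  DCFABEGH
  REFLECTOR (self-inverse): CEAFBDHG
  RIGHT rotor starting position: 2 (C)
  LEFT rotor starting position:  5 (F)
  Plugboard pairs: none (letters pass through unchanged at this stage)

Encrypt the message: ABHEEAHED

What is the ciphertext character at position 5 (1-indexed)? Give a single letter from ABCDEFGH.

Char 1 ('A'): step: R->3, L=5; A->plug->A->R->C->L->C->refl->A->L'->F->R'->H->plug->H
Char 2 ('B'): step: R->4, L=5; B->plug->B->R->F->L->A->refl->C->L'->C->R'->A->plug->A
Char 3 ('H'): step: R->5, L=5; H->plug->H->R->B->L->B->refl->E->L'->H->R'->B->plug->B
Char 4 ('E'): step: R->6, L=5; E->plug->E->R->C->L->C->refl->A->L'->F->R'->D->plug->D
Char 5 ('E'): step: R->7, L=5; E->plug->E->R->G->L->D->refl->F->L'->E->R'->C->plug->C

C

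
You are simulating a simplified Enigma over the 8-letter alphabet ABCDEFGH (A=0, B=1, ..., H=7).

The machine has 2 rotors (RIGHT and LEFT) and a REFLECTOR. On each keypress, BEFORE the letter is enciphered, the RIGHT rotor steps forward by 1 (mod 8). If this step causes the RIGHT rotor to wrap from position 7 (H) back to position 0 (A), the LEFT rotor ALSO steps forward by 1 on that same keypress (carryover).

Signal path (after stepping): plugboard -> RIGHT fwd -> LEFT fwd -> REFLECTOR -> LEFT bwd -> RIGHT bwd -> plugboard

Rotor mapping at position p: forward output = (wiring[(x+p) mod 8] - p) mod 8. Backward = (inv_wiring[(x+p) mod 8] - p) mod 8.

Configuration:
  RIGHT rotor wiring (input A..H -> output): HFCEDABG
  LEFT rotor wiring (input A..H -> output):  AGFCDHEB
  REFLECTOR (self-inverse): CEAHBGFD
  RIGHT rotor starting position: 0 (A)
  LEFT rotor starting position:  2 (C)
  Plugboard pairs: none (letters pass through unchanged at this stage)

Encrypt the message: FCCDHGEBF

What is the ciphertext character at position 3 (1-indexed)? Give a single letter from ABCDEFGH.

Char 1 ('F'): step: R->1, L=2; F->plug->F->R->A->L->D->refl->H->L'->F->R'->G->plug->G
Char 2 ('C'): step: R->2, L=2; C->plug->C->R->B->L->A->refl->C->L'->E->R'->F->plug->F
Char 3 ('C'): step: R->3, L=2; C->plug->C->R->F->L->H->refl->D->L'->A->R'->B->plug->B

B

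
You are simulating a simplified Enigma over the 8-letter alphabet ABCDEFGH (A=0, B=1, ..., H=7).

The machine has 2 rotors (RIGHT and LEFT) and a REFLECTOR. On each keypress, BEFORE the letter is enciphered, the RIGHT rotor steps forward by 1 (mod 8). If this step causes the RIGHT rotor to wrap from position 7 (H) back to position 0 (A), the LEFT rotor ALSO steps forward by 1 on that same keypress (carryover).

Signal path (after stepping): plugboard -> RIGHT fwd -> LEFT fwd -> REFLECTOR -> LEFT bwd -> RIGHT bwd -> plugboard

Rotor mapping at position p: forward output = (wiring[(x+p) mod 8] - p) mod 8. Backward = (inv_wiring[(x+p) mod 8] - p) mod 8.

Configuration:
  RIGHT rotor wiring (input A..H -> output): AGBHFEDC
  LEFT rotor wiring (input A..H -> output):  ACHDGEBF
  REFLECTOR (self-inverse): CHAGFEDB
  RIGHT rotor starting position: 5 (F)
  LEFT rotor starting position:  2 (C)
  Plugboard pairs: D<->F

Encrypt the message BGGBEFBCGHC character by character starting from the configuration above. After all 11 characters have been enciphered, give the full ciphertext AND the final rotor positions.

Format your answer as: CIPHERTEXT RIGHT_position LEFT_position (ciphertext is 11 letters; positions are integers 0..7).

Char 1 ('B'): step: R->6, L=2; B->plug->B->R->E->L->H->refl->B->L'->B->R'->F->plug->D
Char 2 ('G'): step: R->7, L=2; G->plug->G->R->F->L->D->refl->G->L'->G->R'->F->plug->D
Char 3 ('G'): step: R->0, L->3 (L advanced); G->plug->G->R->D->L->G->refl->D->L'->B->R'->C->plug->C
Char 4 ('B'): step: R->1, L=3; B->plug->B->R->A->L->A->refl->C->L'->E->R'->D->plug->F
Char 5 ('E'): step: R->2, L=3; E->plug->E->R->B->L->D->refl->G->L'->D->R'->C->plug->C
Char 6 ('F'): step: R->3, L=3; F->plug->D->R->A->L->A->refl->C->L'->E->R'->A->plug->A
Char 7 ('B'): step: R->4, L=3; B->plug->B->R->A->L->A->refl->C->L'->E->R'->E->plug->E
Char 8 ('C'): step: R->5, L=3; C->plug->C->R->F->L->F->refl->E->L'->H->R'->A->plug->A
Char 9 ('G'): step: R->6, L=3; G->plug->G->R->H->L->E->refl->F->L'->F->R'->A->plug->A
Char 10 ('H'): step: R->7, L=3; H->plug->H->R->E->L->C->refl->A->L'->A->R'->E->plug->E
Char 11 ('C'): step: R->0, L->4 (L advanced); C->plug->C->R->B->L->A->refl->C->L'->A->R'->A->plug->A
Final: ciphertext=DDCFCAEAAEA, RIGHT=0, LEFT=4

Answer: DDCFCAEAAEA 0 4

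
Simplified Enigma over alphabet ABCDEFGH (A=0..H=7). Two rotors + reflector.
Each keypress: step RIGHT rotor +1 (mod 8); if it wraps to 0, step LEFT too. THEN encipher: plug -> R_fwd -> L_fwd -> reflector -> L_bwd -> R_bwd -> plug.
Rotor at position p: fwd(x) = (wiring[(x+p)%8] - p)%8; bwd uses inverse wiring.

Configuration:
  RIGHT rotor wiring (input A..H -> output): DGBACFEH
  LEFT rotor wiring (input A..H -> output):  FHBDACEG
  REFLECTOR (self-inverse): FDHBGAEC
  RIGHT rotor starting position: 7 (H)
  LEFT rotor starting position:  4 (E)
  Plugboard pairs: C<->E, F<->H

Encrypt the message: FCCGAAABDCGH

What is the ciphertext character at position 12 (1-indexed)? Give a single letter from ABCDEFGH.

Char 1 ('F'): step: R->0, L->5 (L advanced); F->plug->H->R->H->L->D->refl->B->L'->C->R'->E->plug->C
Char 2 ('C'): step: R->1, L=5; C->plug->E->R->E->L->C->refl->H->L'->B->R'->D->plug->D
Char 3 ('C'): step: R->2, L=5; C->plug->E->R->C->L->B->refl->D->L'->H->R'->A->plug->A
Char 4 ('G'): step: R->3, L=5; G->plug->G->R->D->L->A->refl->F->L'->A->R'->F->plug->H
Char 5 ('A'): step: R->4, L=5; A->plug->A->R->G->L->G->refl->E->L'->F->R'->G->plug->G
Char 6 ('A'): step: R->5, L=5; A->plug->A->R->A->L->F->refl->A->L'->D->R'->G->plug->G
Char 7 ('A'): step: R->6, L=5; A->plug->A->R->G->L->G->refl->E->L'->F->R'->C->plug->E
Char 8 ('B'): step: R->7, L=5; B->plug->B->R->E->L->C->refl->H->L'->B->R'->E->plug->C
Char 9 ('D'): step: R->0, L->6 (L advanced); D->plug->D->R->A->L->G->refl->E->L'->H->R'->H->plug->F
Char 10 ('C'): step: R->1, L=6; C->plug->E->R->E->L->D->refl->B->L'->D->R'->F->plug->H
Char 11 ('G'): step: R->2, L=6; G->plug->G->R->B->L->A->refl->F->L'->F->R'->F->plug->H
Char 12 ('H'): step: R->3, L=6; H->plug->F->R->A->L->G->refl->E->L'->H->R'->B->plug->B

B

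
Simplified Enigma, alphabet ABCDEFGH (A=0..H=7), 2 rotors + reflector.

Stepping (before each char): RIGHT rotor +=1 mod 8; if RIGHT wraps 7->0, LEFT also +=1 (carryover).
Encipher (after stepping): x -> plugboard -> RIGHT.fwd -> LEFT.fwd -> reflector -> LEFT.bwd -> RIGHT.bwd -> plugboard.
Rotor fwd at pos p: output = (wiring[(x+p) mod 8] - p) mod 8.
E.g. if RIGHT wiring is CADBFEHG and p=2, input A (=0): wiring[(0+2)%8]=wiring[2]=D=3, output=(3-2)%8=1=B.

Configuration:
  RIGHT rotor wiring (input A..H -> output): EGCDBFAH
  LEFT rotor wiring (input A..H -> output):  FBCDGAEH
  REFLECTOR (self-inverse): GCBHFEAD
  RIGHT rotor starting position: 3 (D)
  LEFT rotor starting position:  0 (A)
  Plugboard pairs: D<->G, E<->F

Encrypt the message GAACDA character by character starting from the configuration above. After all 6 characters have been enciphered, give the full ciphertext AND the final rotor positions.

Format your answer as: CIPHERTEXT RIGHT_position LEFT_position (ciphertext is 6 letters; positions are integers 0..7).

Char 1 ('G'): step: R->4, L=0; G->plug->D->R->D->L->D->refl->H->L'->H->R'->H->plug->H
Char 2 ('A'): step: R->5, L=0; A->plug->A->R->A->L->F->refl->E->L'->G->R'->G->plug->D
Char 3 ('A'): step: R->6, L=0; A->plug->A->R->C->L->C->refl->B->L'->B->R'->B->plug->B
Char 4 ('C'): step: R->7, L=0; C->plug->C->R->H->L->H->refl->D->L'->D->R'->D->plug->G
Char 5 ('D'): step: R->0, L->1 (L advanced); D->plug->G->R->A->L->A->refl->G->L'->G->R'->B->plug->B
Char 6 ('A'): step: R->1, L=1; A->plug->A->R->F->L->D->refl->H->L'->E->R'->E->plug->F
Final: ciphertext=HDBGBF, RIGHT=1, LEFT=1

Answer: HDBGBF 1 1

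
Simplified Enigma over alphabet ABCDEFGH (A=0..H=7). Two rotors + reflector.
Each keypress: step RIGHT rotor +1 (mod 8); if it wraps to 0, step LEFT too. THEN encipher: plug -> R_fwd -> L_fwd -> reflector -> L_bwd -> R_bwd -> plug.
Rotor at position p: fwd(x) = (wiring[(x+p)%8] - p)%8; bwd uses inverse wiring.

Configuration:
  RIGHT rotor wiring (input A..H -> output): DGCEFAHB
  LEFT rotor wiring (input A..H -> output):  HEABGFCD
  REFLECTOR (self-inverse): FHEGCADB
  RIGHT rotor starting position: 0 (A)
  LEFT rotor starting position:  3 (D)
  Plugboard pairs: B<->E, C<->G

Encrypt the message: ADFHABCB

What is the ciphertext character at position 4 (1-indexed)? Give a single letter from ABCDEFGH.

Char 1 ('A'): step: R->1, L=3; A->plug->A->R->F->L->E->refl->C->L'->C->R'->H->plug->H
Char 2 ('D'): step: R->2, L=3; D->plug->D->R->G->L->B->refl->H->L'->D->R'->C->plug->G
Char 3 ('F'): step: R->3, L=3; F->plug->F->R->A->L->G->refl->D->L'->B->R'->A->plug->A
Char 4 ('H'): step: R->4, L=3; H->plug->H->R->A->L->G->refl->D->L'->B->R'->A->plug->A

A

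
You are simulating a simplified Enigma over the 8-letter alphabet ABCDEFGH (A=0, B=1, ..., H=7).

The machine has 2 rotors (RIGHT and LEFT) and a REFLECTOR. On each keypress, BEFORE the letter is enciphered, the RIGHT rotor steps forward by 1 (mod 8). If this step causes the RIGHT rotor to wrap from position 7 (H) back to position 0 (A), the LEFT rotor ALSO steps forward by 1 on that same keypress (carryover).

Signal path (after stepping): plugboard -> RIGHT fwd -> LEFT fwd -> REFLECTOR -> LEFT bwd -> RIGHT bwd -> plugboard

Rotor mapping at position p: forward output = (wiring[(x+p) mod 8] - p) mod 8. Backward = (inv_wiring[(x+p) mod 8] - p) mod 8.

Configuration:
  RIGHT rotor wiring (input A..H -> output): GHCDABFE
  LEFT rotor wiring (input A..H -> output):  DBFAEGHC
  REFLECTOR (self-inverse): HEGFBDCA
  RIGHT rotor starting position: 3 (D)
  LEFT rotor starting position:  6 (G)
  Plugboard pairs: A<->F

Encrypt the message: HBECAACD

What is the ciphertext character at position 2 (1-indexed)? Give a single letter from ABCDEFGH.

Char 1 ('H'): step: R->4, L=6; H->plug->H->R->H->L->A->refl->H->L'->E->R'->A->plug->F
Char 2 ('B'): step: R->5, L=6; B->plug->B->R->A->L->B->refl->E->L'->B->R'->D->plug->D

D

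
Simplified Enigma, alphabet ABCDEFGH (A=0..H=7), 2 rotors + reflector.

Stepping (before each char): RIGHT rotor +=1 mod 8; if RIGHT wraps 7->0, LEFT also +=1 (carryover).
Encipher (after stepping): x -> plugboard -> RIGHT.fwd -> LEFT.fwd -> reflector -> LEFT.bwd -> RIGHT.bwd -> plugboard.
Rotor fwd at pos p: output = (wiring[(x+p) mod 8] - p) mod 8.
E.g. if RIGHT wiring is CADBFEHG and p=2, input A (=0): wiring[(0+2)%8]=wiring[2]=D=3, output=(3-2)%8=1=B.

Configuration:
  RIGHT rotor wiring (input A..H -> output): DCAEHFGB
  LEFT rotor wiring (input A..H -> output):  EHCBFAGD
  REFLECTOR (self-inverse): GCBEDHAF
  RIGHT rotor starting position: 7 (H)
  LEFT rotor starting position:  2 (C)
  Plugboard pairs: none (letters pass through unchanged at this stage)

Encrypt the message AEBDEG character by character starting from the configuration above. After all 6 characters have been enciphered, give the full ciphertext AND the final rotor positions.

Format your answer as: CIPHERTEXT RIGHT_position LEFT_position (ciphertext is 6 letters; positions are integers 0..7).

Char 1 ('A'): step: R->0, L->3 (L advanced); A->plug->A->R->D->L->D->refl->E->L'->G->R'->G->plug->G
Char 2 ('E'): step: R->1, L=3; E->plug->E->R->E->L->A->refl->G->L'->A->R'->G->plug->G
Char 3 ('B'): step: R->2, L=3; B->plug->B->R->C->L->F->refl->H->L'->H->R'->F->plug->F
Char 4 ('D'): step: R->3, L=3; D->plug->D->R->D->L->D->refl->E->L'->G->R'->E->plug->E
Char 5 ('E'): step: R->4, L=3; E->plug->E->R->H->L->H->refl->F->L'->C->R'->C->plug->C
Char 6 ('G'): step: R->5, L=3; G->plug->G->R->H->L->H->refl->F->L'->C->R'->H->plug->H
Final: ciphertext=GGFECH, RIGHT=5, LEFT=3

Answer: GGFECH 5 3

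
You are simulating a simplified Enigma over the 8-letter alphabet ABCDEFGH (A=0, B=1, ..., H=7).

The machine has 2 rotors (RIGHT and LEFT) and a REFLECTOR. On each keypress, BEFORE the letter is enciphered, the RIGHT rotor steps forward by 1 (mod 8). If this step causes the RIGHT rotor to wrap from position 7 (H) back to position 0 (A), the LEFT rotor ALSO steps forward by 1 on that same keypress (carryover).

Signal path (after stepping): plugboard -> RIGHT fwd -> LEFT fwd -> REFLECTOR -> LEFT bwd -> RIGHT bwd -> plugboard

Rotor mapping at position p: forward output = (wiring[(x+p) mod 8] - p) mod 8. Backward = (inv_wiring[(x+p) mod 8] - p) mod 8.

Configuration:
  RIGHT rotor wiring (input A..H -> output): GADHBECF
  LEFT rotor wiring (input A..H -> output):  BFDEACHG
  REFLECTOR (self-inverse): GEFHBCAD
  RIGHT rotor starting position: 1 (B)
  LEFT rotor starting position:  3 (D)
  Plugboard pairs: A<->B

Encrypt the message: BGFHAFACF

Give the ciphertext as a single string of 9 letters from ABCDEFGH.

Char 1 ('B'): step: R->2, L=3; B->plug->A->R->B->L->F->refl->C->L'->G->R'->H->plug->H
Char 2 ('G'): step: R->3, L=3; G->plug->G->R->F->L->G->refl->A->L'->H->R'->D->plug->D
Char 3 ('F'): step: R->4, L=3; F->plug->F->R->E->L->D->refl->H->L'->C->R'->E->plug->E
Char 4 ('H'): step: R->5, L=3; H->plug->H->R->E->L->D->refl->H->L'->C->R'->G->plug->G
Char 5 ('A'): step: R->6, L=3; A->plug->B->R->H->L->A->refl->G->L'->F->R'->E->plug->E
Char 6 ('F'): step: R->7, L=3; F->plug->F->R->C->L->H->refl->D->L'->E->R'->D->plug->D
Char 7 ('A'): step: R->0, L->4 (L advanced); A->plug->B->R->A->L->E->refl->B->L'->F->R'->H->plug->H
Char 8 ('C'): step: R->1, L=4; C->plug->C->R->G->L->H->refl->D->L'->C->R'->B->plug->A
Char 9 ('F'): step: R->2, L=4; F->plug->F->R->D->L->C->refl->F->L'->E->R'->G->plug->G

Answer: HDEGEDHAG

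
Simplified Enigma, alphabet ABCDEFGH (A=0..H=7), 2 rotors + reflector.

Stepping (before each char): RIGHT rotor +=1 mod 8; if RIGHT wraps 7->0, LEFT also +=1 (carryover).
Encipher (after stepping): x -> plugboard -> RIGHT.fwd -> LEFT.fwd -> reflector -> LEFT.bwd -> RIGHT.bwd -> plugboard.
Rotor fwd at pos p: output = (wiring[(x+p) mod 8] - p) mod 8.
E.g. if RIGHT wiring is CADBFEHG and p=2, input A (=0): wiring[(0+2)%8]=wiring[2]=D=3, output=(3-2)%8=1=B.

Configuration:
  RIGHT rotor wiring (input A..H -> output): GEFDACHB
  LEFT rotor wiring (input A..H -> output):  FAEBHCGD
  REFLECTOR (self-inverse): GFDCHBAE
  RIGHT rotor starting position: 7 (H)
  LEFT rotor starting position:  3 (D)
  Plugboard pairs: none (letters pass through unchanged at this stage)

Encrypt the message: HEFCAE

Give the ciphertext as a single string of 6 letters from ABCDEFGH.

Char 1 ('H'): step: R->0, L->4 (L advanced); H->plug->H->R->B->L->G->refl->A->L'->G->R'->A->plug->A
Char 2 ('E'): step: R->1, L=4; E->plug->E->R->B->L->G->refl->A->L'->G->R'->F->plug->F
Char 3 ('F'): step: R->2, L=4; F->plug->F->R->H->L->F->refl->B->L'->E->R'->G->plug->G
Char 4 ('C'): step: R->3, L=4; C->plug->C->R->H->L->F->refl->B->L'->E->R'->D->plug->D
Char 5 ('A'): step: R->4, L=4; A->plug->A->R->E->L->B->refl->F->L'->H->R'->H->plug->H
Char 6 ('E'): step: R->5, L=4; E->plug->E->R->H->L->F->refl->B->L'->E->R'->C->plug->C

Answer: AFGDHC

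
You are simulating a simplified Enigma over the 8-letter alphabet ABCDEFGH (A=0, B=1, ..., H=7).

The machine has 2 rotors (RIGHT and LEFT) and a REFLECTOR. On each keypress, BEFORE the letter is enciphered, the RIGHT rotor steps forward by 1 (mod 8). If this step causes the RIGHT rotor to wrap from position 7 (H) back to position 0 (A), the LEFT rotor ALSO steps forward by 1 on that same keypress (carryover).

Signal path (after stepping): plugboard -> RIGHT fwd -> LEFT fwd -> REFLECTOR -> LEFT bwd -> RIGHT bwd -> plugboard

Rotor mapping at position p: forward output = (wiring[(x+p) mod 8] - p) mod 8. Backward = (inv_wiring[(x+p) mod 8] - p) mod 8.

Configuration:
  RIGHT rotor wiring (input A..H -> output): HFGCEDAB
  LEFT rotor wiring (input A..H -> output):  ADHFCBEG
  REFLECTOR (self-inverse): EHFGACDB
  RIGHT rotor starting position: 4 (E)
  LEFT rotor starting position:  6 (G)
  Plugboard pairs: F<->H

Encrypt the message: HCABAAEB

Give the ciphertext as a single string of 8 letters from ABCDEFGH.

Answer: AGEEBGAF

Derivation:
Char 1 ('H'): step: R->5, L=6; H->plug->F->R->B->L->A->refl->E->L'->G->R'->A->plug->A
Char 2 ('C'): step: R->6, L=6; C->plug->C->R->B->L->A->refl->E->L'->G->R'->G->plug->G
Char 3 ('A'): step: R->7, L=6; A->plug->A->R->C->L->C->refl->F->L'->D->R'->E->plug->E
Char 4 ('B'): step: R->0, L->7 (L advanced); B->plug->B->R->F->L->D->refl->G->L'->E->R'->E->plug->E
Char 5 ('A'): step: R->1, L=7; A->plug->A->R->E->L->G->refl->D->L'->F->R'->B->plug->B
Char 6 ('A'): step: R->2, L=7; A->plug->A->R->E->L->G->refl->D->L'->F->R'->G->plug->G
Char 7 ('E'): step: R->3, L=7; E->plug->E->R->G->L->C->refl->F->L'->H->R'->A->plug->A
Char 8 ('B'): step: R->4, L=7; B->plug->B->R->H->L->F->refl->C->L'->G->R'->H->plug->F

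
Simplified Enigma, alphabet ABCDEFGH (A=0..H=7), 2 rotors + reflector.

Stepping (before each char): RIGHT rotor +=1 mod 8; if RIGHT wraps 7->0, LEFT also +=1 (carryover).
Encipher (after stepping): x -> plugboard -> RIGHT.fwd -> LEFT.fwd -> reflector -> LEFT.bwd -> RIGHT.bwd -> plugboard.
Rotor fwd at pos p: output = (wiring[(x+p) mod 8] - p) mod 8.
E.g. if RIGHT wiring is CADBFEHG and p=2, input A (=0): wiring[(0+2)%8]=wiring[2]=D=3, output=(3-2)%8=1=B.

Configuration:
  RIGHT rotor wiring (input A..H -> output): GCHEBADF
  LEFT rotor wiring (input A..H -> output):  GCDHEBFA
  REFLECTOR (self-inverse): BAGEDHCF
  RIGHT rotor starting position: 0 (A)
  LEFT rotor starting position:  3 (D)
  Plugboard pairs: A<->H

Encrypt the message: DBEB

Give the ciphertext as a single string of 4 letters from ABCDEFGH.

Char 1 ('D'): step: R->1, L=3; D->plug->D->R->A->L->E->refl->D->L'->F->R'->H->plug->A
Char 2 ('B'): step: R->2, L=3; B->plug->B->R->C->L->G->refl->C->L'->D->R'->F->plug->F
Char 3 ('E'): step: R->3, L=3; E->plug->E->R->C->L->G->refl->C->L'->D->R'->F->plug->F
Char 4 ('B'): step: R->4, L=3; B->plug->B->R->E->L->F->refl->H->L'->G->R'->F->plug->F

Answer: AFFF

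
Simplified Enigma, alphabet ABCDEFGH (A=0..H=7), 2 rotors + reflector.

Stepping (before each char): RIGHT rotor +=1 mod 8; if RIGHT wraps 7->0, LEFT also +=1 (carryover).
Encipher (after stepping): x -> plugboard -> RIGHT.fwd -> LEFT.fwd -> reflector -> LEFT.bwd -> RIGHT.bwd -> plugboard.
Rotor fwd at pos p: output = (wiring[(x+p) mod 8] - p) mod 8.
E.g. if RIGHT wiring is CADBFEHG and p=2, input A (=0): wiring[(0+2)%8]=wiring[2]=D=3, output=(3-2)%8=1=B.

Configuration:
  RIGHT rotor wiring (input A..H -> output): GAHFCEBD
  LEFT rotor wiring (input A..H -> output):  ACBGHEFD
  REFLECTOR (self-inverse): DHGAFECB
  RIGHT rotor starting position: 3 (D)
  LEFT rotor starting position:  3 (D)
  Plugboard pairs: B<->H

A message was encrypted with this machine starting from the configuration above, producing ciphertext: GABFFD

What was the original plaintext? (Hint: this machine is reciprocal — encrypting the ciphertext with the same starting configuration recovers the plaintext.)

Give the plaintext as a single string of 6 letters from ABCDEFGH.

Answer: DEDHAF

Derivation:
Char 1 ('G'): step: R->4, L=3; G->plug->G->R->D->L->C->refl->G->L'->H->R'->D->plug->D
Char 2 ('A'): step: R->5, L=3; A->plug->A->R->H->L->G->refl->C->L'->D->R'->E->plug->E
Char 3 ('B'): step: R->6, L=3; B->plug->H->R->G->L->H->refl->B->L'->C->R'->D->plug->D
Char 4 ('F'): step: R->7, L=3; F->plug->F->R->D->L->C->refl->G->L'->H->R'->B->plug->H
Char 5 ('F'): step: R->0, L->4 (L advanced); F->plug->F->R->E->L->E->refl->F->L'->G->R'->A->plug->A
Char 6 ('D'): step: R->1, L=4; D->plug->D->R->B->L->A->refl->D->L'->A->R'->F->plug->F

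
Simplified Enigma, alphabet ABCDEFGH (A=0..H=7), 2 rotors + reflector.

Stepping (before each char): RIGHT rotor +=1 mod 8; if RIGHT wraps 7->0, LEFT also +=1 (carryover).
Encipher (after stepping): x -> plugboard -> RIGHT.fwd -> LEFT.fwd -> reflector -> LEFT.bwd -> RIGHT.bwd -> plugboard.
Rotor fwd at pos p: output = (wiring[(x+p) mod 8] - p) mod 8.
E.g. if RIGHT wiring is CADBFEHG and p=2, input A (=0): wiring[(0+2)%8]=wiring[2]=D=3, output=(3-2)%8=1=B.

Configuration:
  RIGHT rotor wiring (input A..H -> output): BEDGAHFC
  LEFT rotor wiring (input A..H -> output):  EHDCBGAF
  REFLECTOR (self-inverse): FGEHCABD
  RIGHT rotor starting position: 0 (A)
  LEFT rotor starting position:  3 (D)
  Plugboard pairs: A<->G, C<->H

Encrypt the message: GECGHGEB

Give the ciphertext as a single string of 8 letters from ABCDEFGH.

Char 1 ('G'): step: R->1, L=3; G->plug->A->R->D->L->F->refl->A->L'->H->R'->D->plug->D
Char 2 ('E'): step: R->2, L=3; E->plug->E->R->D->L->F->refl->A->L'->H->R'->G->plug->A
Char 3 ('C'): step: R->3, L=3; C->plug->H->R->A->L->H->refl->D->L'->C->R'->D->plug->D
Char 4 ('G'): step: R->4, L=3; G->plug->A->R->E->L->C->refl->E->L'->G->R'->D->plug->D
Char 5 ('H'): step: R->5, L=3; H->plug->C->R->F->L->B->refl->G->L'->B->R'->G->plug->A
Char 6 ('G'): step: R->6, L=3; G->plug->A->R->H->L->A->refl->F->L'->D->R'->C->plug->H
Char 7 ('E'): step: R->7, L=3; E->plug->E->R->H->L->A->refl->F->L'->D->R'->A->plug->G
Char 8 ('B'): step: R->0, L->4 (L advanced); B->plug->B->R->E->L->A->refl->F->L'->A->R'->E->plug->E

Answer: DADDAHGE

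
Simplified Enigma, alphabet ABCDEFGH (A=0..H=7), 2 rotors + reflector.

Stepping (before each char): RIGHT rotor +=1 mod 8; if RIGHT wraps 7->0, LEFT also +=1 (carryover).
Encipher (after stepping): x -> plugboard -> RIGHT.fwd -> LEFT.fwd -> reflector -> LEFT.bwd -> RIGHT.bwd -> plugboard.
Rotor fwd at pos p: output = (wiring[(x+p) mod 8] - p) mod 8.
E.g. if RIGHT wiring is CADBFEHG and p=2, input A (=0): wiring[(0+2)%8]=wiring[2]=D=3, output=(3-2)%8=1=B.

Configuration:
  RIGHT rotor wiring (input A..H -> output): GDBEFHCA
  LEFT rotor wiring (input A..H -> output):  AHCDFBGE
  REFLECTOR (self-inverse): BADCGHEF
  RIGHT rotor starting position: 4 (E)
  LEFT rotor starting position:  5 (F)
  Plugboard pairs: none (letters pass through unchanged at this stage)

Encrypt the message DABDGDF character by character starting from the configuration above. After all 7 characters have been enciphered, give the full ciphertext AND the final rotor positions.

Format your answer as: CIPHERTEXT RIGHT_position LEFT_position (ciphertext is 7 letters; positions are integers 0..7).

Char 1 ('D'): step: R->5, L=5; D->plug->D->R->B->L->B->refl->A->L'->H->R'->G->plug->G
Char 2 ('A'): step: R->6, L=5; A->plug->A->R->E->L->C->refl->D->L'->D->R'->E->plug->E
Char 3 ('B'): step: R->7, L=5; B->plug->B->R->H->L->A->refl->B->L'->B->R'->A->plug->A
Char 4 ('D'): step: R->0, L->6 (L advanced); D->plug->D->R->E->L->E->refl->G->L'->B->R'->C->plug->C
Char 5 ('G'): step: R->1, L=6; G->plug->G->R->H->L->D->refl->C->L'->C->R'->A->plug->A
Char 6 ('D'): step: R->2, L=6; D->plug->D->R->F->L->F->refl->H->L'->G->R'->F->plug->F
Char 7 ('F'): step: R->3, L=6; F->plug->F->R->D->L->B->refl->A->L'->A->R'->G->plug->G
Final: ciphertext=GEACAFG, RIGHT=3, LEFT=6

Answer: GEACAFG 3 6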